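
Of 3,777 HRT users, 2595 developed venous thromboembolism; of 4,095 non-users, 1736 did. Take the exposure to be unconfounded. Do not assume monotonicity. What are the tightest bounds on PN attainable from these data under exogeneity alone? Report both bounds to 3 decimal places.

p₁ = P(outcome | exposed) = 2595/3777 = 0.68705
p₀ = P(outcome | unexposed) = 1736/4095 = 0.42393
Under exogeneity alone the bounds on PN are max{0,(p₁−p₀)/p₁} ≤ PN ≤ min{1,(1−p₀)/p₁}.
  lower = (p₁ − p₀)/p₁ = 0.26312 / 0.68705 ≈ 0.3830
  upper = min{1, (1 − p₀)/p₁} = 0.57607 / 0.68705 ≈ 0.8385

0.383 ≤ PN ≤ 0.838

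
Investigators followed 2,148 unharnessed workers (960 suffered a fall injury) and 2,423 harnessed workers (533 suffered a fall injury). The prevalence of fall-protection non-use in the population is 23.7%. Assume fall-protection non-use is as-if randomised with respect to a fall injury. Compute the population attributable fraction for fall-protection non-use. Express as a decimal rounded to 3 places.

PAF ≈ 0.196

p₁ = P(outcome | exposed) = 960/2148 = 0.44693
p₀ = P(outcome | unexposed) = 533/2423 = 0.21998
Overall risk P(Y=1) = π·p₁ + (1−π)·p₀ = 0.237×0.44693 + 0.763×0.21998 = 0.27376.
Under exogeneity, PAF = [P(Y=1) − p₀] / P(Y=1).
PAF = (0.27376 − 0.21998) / 0.27376 ≈ 0.1965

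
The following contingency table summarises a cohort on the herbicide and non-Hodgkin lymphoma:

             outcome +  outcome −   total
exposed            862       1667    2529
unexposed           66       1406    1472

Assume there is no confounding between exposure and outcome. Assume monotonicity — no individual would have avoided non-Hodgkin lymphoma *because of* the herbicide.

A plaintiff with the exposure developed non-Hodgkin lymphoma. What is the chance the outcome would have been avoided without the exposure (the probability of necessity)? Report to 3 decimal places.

p₁ = P(outcome | exposed) = 862/2529 = 0.34085
p₀ = P(outcome | unexposed) = 66/1472 = 0.044837
Under exogeneity and monotonicity, PN = (p₁ − p₀) / p₁.
PN = (0.34085 − 0.044837) / 0.34085 = 0.29601 / 0.34085 ≈ 0.8685

PN ≈ 0.868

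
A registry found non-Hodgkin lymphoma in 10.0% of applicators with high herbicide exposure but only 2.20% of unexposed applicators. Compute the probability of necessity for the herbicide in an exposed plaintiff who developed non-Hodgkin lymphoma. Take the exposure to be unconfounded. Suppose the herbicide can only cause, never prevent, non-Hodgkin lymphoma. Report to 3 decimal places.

PN ≈ 0.780

p₁ = 0.1, p₀ = 0.022.
Under exogeneity and monotonicity, PN = (p₁ − p₀) / p₁.
PN = (0.1 − 0.022) / 0.1 = 0.078 / 0.1 ≈ 0.7800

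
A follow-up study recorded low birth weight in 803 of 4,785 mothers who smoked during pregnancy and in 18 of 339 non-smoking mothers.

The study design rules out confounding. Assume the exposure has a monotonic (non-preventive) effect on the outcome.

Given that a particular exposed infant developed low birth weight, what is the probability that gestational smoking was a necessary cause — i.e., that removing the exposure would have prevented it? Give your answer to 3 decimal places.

p₁ = P(outcome | exposed) = 803/4785 = 0.16782
p₀ = P(outcome | unexposed) = 18/339 = 0.053097
Under exogeneity and monotonicity, PN = (p₁ − p₀) / p₁.
PN = (0.16782 − 0.053097) / 0.16782 = 0.11472 / 0.16782 ≈ 0.6836

PN ≈ 0.684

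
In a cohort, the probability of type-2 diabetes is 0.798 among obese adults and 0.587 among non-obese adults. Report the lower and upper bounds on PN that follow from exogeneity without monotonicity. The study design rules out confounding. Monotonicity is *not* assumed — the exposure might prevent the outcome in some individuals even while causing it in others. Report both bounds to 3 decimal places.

Let p₁ = 0.798, p₀ = 0.587.
Under exogeneity alone the bounds on PN are max{0,(p₁−p₀)/p₁} ≤ PN ≤ min{1,(1−p₀)/p₁}.
  lower = (p₁ − p₀)/p₁ = 0.211 / 0.798 ≈ 0.2644
  upper = min{1, (1 − p₀)/p₁} = 0.413 / 0.798 ≈ 0.5175

0.264 ≤ PN ≤ 0.518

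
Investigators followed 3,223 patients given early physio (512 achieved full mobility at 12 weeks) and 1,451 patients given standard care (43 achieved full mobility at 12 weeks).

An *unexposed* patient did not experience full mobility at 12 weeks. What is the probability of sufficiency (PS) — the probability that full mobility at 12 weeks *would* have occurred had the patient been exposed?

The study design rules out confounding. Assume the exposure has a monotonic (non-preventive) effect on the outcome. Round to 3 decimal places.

PS ≈ 0.133

p₁ = P(outcome | exposed) = 512/3223 = 0.15886
p₀ = P(outcome | unexposed) = 43/1451 = 0.029635
Under exogeneity and monotonicity, PS = (p₁ − p₀) / (1 − p₀).
PS = (0.15886 − 0.029635) / (1 − 0.029635) = 0.12922 / 0.97037 ≈ 0.1332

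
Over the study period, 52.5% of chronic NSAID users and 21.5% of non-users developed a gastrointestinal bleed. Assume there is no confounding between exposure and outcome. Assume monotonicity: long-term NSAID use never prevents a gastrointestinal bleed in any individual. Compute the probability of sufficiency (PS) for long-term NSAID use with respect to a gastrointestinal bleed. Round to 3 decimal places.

p₁ = 0.525, p₀ = 0.215.
Under exogeneity and monotonicity, PS = (p₁ − p₀) / (1 − p₀).
PS = (0.525 − 0.215) / (1 − 0.215) = 0.31 / 0.785 ≈ 0.3949

PS ≈ 0.395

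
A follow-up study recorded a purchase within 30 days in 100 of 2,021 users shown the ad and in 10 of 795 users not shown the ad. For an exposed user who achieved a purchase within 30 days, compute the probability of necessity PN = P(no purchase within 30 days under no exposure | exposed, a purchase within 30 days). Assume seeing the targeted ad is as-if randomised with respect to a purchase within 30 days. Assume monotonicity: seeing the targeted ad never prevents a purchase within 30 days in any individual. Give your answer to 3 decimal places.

PN ≈ 0.746

p₁ = P(outcome | exposed) = 100/2021 = 0.04948
p₀ = P(outcome | unexposed) = 10/795 = 0.012579
Under exogeneity and monotonicity, PN = (p₁ − p₀) / p₁.
PN = (0.04948 − 0.012579) / 0.04948 = 0.036902 / 0.04948 ≈ 0.7458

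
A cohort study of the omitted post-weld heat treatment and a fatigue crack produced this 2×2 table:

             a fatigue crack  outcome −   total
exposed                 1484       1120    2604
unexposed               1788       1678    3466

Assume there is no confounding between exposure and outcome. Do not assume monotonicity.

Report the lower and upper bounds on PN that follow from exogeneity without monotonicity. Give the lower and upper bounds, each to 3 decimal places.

0.095 ≤ PN ≤ 0.850

p₁ = P(outcome | exposed) = 1484/2604 = 0.56989
p₀ = P(outcome | unexposed) = 1788/3466 = 0.51587
Under exogeneity alone the bounds on PN are max{0,(p₁−p₀)/p₁} ≤ PN ≤ min{1,(1−p₀)/p₁}.
  lower = (p₁ − p₀)/p₁ = 0.054024 / 0.56989 ≈ 0.0948
  upper = min{1, (1 − p₀)/p₁} = 0.48413 / 0.56989 ≈ 0.8495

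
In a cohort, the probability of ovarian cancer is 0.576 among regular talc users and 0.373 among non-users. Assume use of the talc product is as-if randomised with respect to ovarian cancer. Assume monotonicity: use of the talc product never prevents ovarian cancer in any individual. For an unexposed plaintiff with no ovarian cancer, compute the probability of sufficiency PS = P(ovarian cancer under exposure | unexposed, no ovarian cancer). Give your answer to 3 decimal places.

PS ≈ 0.324

Let p₁ = 0.576, p₀ = 0.373.
Under exogeneity and monotonicity, PS = (p₁ − p₀) / (1 − p₀).
PS = (0.576 − 0.373) / (1 − 0.373) = 0.203 / 0.627 ≈ 0.3238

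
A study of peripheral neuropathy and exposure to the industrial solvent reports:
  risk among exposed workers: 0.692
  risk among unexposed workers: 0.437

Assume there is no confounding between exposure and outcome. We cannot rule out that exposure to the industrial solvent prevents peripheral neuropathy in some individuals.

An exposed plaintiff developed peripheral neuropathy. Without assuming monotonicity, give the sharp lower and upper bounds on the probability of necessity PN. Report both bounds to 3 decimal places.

0.368 ≤ PN ≤ 0.814

Let p₁ = 0.692, p₀ = 0.437.
Under exogeneity alone the bounds on PN are max{0,(p₁−p₀)/p₁} ≤ PN ≤ min{1,(1−p₀)/p₁}.
  lower = (p₁ − p₀)/p₁ = 0.255 / 0.692 ≈ 0.3685
  upper = min{1, (1 − p₀)/p₁} = 0.563 / 0.692 ≈ 0.8136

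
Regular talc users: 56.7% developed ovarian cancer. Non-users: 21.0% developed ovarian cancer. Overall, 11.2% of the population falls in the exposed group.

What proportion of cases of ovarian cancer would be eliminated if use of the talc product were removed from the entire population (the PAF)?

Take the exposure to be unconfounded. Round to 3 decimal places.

PAF ≈ 0.160

p₁ = 0.567, p₀ = 0.21.
Overall risk P(Y=1) = π·p₁ + (1−π)·p₀ = 0.112×0.567 + 0.888×0.21 = 0.24998.
Under exogeneity, PAF = [P(Y=1) − p₀] / P(Y=1).
PAF = (0.24998 − 0.21) / 0.24998 ≈ 0.1599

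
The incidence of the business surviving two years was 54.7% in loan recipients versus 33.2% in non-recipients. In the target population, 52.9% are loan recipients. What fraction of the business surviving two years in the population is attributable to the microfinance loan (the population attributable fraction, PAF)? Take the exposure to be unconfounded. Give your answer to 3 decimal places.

PAF ≈ 0.255

p₁ = 0.547, p₀ = 0.332.
Overall risk P(Y=1) = π·p₁ + (1−π)·p₀ = 0.529×0.547 + 0.471×0.332 = 0.44574.
Under exogeneity, PAF = [P(Y=1) − p₀] / P(Y=1).
PAF = (0.44574 − 0.332) / 0.44574 ≈ 0.2552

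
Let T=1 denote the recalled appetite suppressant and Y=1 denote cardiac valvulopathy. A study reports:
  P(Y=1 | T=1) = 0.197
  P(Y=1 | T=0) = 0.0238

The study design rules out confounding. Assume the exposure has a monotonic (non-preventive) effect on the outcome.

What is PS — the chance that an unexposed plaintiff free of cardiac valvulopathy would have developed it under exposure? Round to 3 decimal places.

Let p₁ = 0.197, p₀ = 0.0238.
Under exogeneity and monotonicity, PS = (p₁ − p₀) / (1 − p₀).
PS = (0.197 − 0.0238) / (1 − 0.0238) = 0.1732 / 0.9762 ≈ 0.1774

PS ≈ 0.177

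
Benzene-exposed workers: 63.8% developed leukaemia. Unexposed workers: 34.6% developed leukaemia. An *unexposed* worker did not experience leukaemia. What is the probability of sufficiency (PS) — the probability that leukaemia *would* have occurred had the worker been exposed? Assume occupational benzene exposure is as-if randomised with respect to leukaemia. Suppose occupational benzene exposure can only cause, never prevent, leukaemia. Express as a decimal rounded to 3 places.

p₁ = 0.638, p₀ = 0.346.
Under exogeneity and monotonicity, PS = (p₁ − p₀) / (1 − p₀).
PS = (0.638 − 0.346) / (1 − 0.346) = 0.292 / 0.654 ≈ 0.4465

PS ≈ 0.446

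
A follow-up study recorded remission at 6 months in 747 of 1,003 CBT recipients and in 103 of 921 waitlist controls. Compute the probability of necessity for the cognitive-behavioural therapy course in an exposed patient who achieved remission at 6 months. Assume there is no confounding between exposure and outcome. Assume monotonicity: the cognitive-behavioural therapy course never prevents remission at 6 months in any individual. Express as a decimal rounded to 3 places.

p₁ = P(outcome | exposed) = 747/1003 = 0.74477
p₀ = P(outcome | unexposed) = 103/921 = 0.11183
Under exogeneity and monotonicity, PN = (p₁ − p₀) / p₁.
PN = (0.74477 − 0.11183) / 0.74477 = 0.63293 / 0.74477 ≈ 0.8498

PN ≈ 0.850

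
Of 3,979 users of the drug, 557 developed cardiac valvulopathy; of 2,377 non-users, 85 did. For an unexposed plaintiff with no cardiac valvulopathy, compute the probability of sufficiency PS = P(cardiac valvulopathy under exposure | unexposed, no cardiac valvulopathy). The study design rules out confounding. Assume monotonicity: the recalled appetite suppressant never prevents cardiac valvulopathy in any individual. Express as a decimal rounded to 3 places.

PS ≈ 0.108

p₁ = P(outcome | exposed) = 557/3979 = 0.13998
p₀ = P(outcome | unexposed) = 85/2377 = 0.035759
Under exogeneity and monotonicity, PS = (p₁ − p₀) / (1 − p₀).
PS = (0.13998 − 0.035759) / (1 − 0.035759) = 0.10423 / 0.96424 ≈ 0.1081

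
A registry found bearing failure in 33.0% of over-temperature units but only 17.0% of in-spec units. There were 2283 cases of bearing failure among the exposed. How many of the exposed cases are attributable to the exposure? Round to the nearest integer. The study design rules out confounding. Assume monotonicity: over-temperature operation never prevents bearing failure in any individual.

about 1107 cases

p₁ = 0.33, p₀ = 0.17.
PN = (p₁ − p₀)/p₁ = (0.33 − 0.17) / 0.33 ≈ 0.48485.
Attributable cases ≈ PN × (exposed cases) = 0.48485 × 2283 ≈ 1106.91.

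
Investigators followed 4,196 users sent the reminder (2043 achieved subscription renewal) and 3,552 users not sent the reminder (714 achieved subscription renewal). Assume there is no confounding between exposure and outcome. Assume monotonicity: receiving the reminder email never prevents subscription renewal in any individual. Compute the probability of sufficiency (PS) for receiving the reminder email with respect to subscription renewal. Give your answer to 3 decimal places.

PS ≈ 0.358

p₁ = P(outcome | exposed) = 2043/4196 = 0.48689
p₀ = P(outcome | unexposed) = 714/3552 = 0.20101
Under exogeneity and monotonicity, PS = (p₁ − p₀) / (1 − p₀).
PS = (0.48689 − 0.20101) / (1 − 0.20101) = 0.28588 / 0.79899 ≈ 0.3578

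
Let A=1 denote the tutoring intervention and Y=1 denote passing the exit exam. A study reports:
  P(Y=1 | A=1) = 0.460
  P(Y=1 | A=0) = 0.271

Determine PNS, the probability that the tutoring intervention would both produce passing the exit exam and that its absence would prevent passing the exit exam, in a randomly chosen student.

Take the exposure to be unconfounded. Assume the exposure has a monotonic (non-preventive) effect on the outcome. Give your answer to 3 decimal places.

PNS ≈ 0.189

Let p₁ = 0.46, p₀ = 0.271.
Under exogeneity and monotonicity, PNS = p₁ − p₀.
PNS = 0.46 − 0.271 = 0.189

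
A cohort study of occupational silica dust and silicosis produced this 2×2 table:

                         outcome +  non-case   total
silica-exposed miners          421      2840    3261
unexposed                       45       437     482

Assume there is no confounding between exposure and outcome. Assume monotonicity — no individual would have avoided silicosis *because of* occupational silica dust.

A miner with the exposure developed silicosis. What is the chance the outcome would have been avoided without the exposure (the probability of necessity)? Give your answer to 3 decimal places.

p₁ = P(outcome | exposed) = 421/3261 = 0.1291
p₀ = P(outcome | unexposed) = 45/482 = 0.093361
Under exogeneity and monotonicity, PN = (p₁ − p₀) / p₁.
PN = (0.1291 − 0.093361) / 0.1291 = 0.035741 / 0.1291 ≈ 0.2768

PN ≈ 0.277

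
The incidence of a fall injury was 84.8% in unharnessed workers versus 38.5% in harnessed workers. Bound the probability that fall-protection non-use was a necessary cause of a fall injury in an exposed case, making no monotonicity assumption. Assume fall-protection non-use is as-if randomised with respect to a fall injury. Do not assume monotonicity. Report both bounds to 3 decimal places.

0.546 ≤ PN ≤ 0.725

p₁ = 0.848, p₀ = 0.385.
Under exogeneity alone the bounds on PN are max{0,(p₁−p₀)/p₁} ≤ PN ≤ min{1,(1−p₀)/p₁}.
  lower = (p₁ − p₀)/p₁ = 0.463 / 0.848 ≈ 0.5460
  upper = min{1, (1 − p₀)/p₁} = 0.615 / 0.848 ≈ 0.7252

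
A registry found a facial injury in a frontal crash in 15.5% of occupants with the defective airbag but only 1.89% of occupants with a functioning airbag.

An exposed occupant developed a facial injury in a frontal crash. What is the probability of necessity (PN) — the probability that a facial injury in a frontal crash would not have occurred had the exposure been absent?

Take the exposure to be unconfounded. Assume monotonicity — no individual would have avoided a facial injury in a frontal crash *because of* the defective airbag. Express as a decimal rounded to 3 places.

p₁ = 0.155, p₀ = 0.0189.
Under exogeneity and monotonicity, PN = (p₁ − p₀) / p₁.
PN = (0.155 − 0.0189) / 0.155 = 0.1361 / 0.155 ≈ 0.8781

PN ≈ 0.878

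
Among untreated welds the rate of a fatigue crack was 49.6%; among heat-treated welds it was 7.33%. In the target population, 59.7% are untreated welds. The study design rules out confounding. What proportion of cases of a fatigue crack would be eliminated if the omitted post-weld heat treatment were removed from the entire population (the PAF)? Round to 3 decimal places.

PAF ≈ 0.775

p₁ = 0.496, p₀ = 0.0733.
Overall risk P(Y=1) = π·p₁ + (1−π)·p₀ = 0.597×0.496 + 0.403×0.0733 = 0.32565.
Under exogeneity, PAF = [P(Y=1) − p₀] / P(Y=1).
PAF = (0.32565 − 0.0733) / 0.32565 ≈ 0.7749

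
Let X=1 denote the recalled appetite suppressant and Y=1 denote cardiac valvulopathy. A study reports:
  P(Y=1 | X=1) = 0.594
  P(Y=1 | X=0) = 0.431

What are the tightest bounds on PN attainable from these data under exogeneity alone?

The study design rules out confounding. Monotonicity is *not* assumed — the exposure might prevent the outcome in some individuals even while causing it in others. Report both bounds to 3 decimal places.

0.274 ≤ PN ≤ 0.958

Let p₁ = 0.594, p₀ = 0.431.
Under exogeneity alone the bounds on PN are max{0,(p₁−p₀)/p₁} ≤ PN ≤ min{1,(1−p₀)/p₁}.
  lower = (p₁ − p₀)/p₁ = 0.163 / 0.594 ≈ 0.2744
  upper = min{1, (1 − p₀)/p₁} = 0.569 / 0.594 ≈ 0.9579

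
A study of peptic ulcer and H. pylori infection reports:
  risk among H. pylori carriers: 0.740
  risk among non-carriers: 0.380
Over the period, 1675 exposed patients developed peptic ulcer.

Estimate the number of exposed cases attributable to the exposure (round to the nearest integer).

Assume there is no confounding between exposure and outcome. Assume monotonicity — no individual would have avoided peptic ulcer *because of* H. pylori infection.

Let p₁ = 0.74, p₀ = 0.38.
PN = (p₁ − p₀)/p₁ = (0.74 − 0.38) / 0.74 ≈ 0.48649.
Attributable cases ≈ PN × (exposed cases) = 0.48649 × 1675 ≈ 814.86.

about 815 cases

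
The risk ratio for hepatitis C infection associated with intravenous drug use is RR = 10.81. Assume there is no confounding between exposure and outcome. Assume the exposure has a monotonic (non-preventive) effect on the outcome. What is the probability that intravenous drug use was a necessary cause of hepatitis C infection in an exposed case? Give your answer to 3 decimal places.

PN ≈ 0.907

Under exogeneity and monotonicity, PN = (RR − 1) / RR = 1 − 1/RR.
PN = (10.81 − 1) / 10.81 = 9.81 / 10.81 ≈ 0.9075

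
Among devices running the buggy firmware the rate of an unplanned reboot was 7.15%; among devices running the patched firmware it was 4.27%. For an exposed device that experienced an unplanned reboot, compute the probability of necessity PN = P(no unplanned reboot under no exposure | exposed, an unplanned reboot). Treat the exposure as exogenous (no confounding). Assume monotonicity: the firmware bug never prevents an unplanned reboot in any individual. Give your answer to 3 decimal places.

PN ≈ 0.403

p₁ = 0.0715, p₀ = 0.0427.
Under exogeneity and monotonicity, PN = (p₁ − p₀) / p₁.
PN = (0.0715 − 0.0427) / 0.0715 = 0.0288 / 0.0715 ≈ 0.4028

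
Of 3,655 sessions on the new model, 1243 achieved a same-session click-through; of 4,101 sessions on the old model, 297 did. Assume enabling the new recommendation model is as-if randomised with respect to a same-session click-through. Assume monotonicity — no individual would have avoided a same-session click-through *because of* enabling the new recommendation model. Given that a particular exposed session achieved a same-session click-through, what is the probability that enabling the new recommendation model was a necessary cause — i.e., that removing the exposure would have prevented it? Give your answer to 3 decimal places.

PN ≈ 0.787

p₁ = P(outcome | exposed) = 1243/3655 = 0.34008
p₀ = P(outcome | unexposed) = 297/4101 = 0.072421
Under exogeneity and monotonicity, PN = (p₁ − p₀) / p₁.
PN = (0.34008 − 0.072421) / 0.34008 = 0.26766 / 0.34008 ≈ 0.7870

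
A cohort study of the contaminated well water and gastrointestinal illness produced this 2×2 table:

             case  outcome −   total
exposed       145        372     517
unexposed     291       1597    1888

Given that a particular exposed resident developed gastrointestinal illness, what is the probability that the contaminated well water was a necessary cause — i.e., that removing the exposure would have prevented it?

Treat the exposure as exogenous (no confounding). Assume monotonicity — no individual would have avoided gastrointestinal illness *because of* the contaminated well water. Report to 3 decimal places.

PN ≈ 0.450

p₁ = P(outcome | exposed) = 145/517 = 0.28046
p₀ = P(outcome | unexposed) = 291/1888 = 0.15413
Under exogeneity and monotonicity, PN = (p₁ − p₀)/p₁.
PN = (0.28046 − 0.15413) / 0.28046 ≈ 0.4504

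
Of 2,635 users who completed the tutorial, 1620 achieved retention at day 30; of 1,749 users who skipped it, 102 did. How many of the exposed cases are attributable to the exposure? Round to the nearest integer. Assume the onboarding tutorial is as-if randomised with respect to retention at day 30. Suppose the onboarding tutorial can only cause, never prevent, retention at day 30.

about 1466 cases

p₁ = P(outcome | exposed) = 1620/2635 = 0.6148
p₀ = P(outcome | unexposed) = 102/1749 = 0.058319
PN = (p₁ − p₀)/p₁ = (0.6148 − 0.058319) / 0.6148 ≈ 0.90514.
Attributable cases ≈ PN × (exposed cases) = 0.90514 × 1620 ≈ 1466.33.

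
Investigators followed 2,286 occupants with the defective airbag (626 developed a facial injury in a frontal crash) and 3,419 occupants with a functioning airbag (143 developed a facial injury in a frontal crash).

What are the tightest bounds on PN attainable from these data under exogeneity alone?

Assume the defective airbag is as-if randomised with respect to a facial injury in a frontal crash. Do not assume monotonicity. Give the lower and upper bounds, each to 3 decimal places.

0.847 ≤ PN ≤ 1.000

p₁ = P(outcome | exposed) = 626/2286 = 0.27384
p₀ = P(outcome | unexposed) = 143/3419 = 0.041825
Under exogeneity alone the bounds on PN are max{0,(p₁−p₀)/p₁} ≤ PN ≤ min{1,(1−p₀)/p₁}.
  lower = (p₁ − p₀)/p₁ = 0.23202 / 0.27384 ≈ 0.8473
  upper = min{1, (1 − p₀)/p₁} = 0.95817 / 0.27384 ≈ 3.4990 → capped at 1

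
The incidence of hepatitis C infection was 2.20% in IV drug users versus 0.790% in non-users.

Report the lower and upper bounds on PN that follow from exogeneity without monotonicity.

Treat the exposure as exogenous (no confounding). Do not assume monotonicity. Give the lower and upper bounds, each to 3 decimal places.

0.641 ≤ PN ≤ 1.000

p₁ = 0.022, p₀ = 0.0079.
Under exogeneity alone the bounds on PN are max{0,(p₁−p₀)/p₁} ≤ PN ≤ min{1,(1−p₀)/p₁}.
  lower = (p₁ − p₀)/p₁ = 0.0141 / 0.022 ≈ 0.6409
  upper = min{1, (1 − p₀)/p₁} = 0.9921 / 0.022 ≈ 45.0955 → capped at 1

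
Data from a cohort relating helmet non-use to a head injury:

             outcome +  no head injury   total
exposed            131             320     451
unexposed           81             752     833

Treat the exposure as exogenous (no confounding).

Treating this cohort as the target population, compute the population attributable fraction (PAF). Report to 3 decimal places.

p₁ = P(outcome | exposed) = 131/451 = 0.29047
p₀ = P(outcome | unexposed) = 81/833 = 0.097239
Exposure prevalence π = 451/1284 = 0.35125; overall risk P(Y=1) = 0.16511.
Under exogeneity, PAF = [P(Y=1) − p₀]/P(Y=1).
PAF = (0.16511 − 0.097239) / 0.16511 ≈ 0.4111

PAF ≈ 0.411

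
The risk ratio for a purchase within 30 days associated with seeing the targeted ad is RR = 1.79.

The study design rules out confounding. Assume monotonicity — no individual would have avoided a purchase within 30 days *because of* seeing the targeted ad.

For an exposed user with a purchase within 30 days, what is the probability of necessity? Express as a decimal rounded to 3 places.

PN ≈ 0.441

Under exogeneity and monotonicity, PN = (RR − 1) / RR = 1 − 1/RR.
PN = (1.79 − 1) / 1.79 = 0.79 / 1.79 ≈ 0.4413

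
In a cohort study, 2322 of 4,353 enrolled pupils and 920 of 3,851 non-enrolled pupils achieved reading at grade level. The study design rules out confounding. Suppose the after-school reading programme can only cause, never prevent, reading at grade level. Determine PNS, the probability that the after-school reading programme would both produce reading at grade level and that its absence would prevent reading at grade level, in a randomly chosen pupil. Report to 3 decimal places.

PNS ≈ 0.295

p₁ = P(outcome | exposed) = 2322/4353 = 0.53343
p₀ = P(outcome | unexposed) = 920/3851 = 0.2389
Under exogeneity and monotonicity, PNS = p₁ − p₀.
PNS = 0.53343 − 0.2389 = 0.29453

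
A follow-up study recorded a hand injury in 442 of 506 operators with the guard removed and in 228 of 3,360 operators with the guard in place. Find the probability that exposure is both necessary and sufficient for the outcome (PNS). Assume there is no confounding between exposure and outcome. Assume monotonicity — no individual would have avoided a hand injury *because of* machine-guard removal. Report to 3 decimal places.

p₁ = P(outcome | exposed) = 442/506 = 0.87352
p₀ = P(outcome | unexposed) = 228/3360 = 0.067857
Under exogeneity and monotonicity, PNS = p₁ − p₀.
PNS = 0.87352 − 0.067857 = 0.80566

PNS ≈ 0.806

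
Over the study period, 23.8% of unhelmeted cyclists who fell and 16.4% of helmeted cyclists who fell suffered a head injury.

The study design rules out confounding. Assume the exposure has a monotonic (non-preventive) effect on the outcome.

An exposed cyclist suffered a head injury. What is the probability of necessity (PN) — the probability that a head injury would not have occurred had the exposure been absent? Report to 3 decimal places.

p₁ = 0.238, p₀ = 0.164.
Under exogeneity and monotonicity, PN = (p₁ − p₀) / p₁.
PN = (0.238 − 0.164) / 0.238 = 0.074 / 0.238 ≈ 0.3109

PN ≈ 0.311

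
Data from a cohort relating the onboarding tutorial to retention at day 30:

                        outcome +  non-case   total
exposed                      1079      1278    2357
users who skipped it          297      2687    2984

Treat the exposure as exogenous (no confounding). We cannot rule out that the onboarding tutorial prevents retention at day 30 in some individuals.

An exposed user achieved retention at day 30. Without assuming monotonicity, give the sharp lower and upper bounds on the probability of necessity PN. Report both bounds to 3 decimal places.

0.783 ≤ PN ≤ 1.000

p₁ = P(outcome | exposed) = 1079/2357 = 0.45779
p₀ = P(outcome | unexposed) = 297/2984 = 0.099531
Under exogeneity alone the bounds on PN are max{0,(p₁−p₀)/p₁} ≤ PN ≤ min{1,(1−p₀)/p₁}.
  lower = (p₁ − p₀)/p₁ = 0.35825 / 0.45779 ≈ 0.7826
  upper = min{1, (1 − p₀)/p₁} = 0.90047 / 0.45779 ≈ 1.9670 → capped at 1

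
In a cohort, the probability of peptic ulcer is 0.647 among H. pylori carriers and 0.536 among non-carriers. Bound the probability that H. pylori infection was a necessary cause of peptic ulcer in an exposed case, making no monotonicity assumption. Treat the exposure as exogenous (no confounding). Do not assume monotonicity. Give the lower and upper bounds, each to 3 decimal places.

Let p₁ = 0.647, p₀ = 0.536.
Under exogeneity alone the bounds on PN are max{0,(p₁−p₀)/p₁} ≤ PN ≤ min{1,(1−p₀)/p₁}.
  lower = (p₁ − p₀)/p₁ = 0.111 / 0.647 ≈ 0.1716
  upper = min{1, (1 − p₀)/p₁} = 0.464 / 0.647 ≈ 0.7172

0.172 ≤ PN ≤ 0.717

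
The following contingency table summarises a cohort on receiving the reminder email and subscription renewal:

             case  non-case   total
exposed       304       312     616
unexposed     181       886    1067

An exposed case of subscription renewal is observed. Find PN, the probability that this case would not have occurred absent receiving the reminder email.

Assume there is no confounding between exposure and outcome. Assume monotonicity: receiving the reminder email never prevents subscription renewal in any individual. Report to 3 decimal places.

p₁ = P(outcome | exposed) = 304/616 = 0.49351
p₀ = P(outcome | unexposed) = 181/1067 = 0.16963
Under exogeneity and monotonicity, PN = (p₁ − p₀)/p₁.
PN = (0.49351 − 0.16963) / 0.49351 ≈ 0.6563

PN ≈ 0.656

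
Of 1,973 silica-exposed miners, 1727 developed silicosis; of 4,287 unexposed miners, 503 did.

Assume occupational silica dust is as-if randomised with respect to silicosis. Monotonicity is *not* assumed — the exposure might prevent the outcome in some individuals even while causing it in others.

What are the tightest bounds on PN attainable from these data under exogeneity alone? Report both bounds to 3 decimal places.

p₁ = P(outcome | exposed) = 1727/1973 = 0.87532
p₀ = P(outcome | unexposed) = 503/4287 = 0.11733
Under exogeneity alone the bounds on PN are max{0,(p₁−p₀)/p₁} ≤ PN ≤ min{1,(1−p₀)/p₁}.
  lower = (p₁ − p₀)/p₁ = 0.75799 / 0.87532 ≈ 0.8660
  upper = min{1, (1 − p₀)/p₁} = 0.88267 / 0.87532 ≈ 1.0084 → capped at 1

0.866 ≤ PN ≤ 1.000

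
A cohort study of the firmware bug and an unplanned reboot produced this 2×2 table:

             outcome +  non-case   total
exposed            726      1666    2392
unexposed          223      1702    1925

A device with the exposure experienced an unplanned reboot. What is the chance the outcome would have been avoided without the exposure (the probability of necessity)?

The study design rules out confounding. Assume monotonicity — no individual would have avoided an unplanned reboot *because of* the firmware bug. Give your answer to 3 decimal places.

PN ≈ 0.618

p₁ = P(outcome | exposed) = 726/2392 = 0.30351
p₀ = P(outcome | unexposed) = 223/1925 = 0.11584
Under exogeneity and monotonicity, PN = (p₁ − p₀)/p₁.
PN = (0.30351 − 0.11584) / 0.30351 ≈ 0.6183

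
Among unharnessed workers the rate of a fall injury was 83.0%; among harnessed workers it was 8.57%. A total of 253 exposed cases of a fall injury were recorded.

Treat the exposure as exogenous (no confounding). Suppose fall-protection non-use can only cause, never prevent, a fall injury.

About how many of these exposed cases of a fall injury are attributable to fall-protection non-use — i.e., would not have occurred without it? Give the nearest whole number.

p₁ = 0.83, p₀ = 0.0857.
PN = (p₁ − p₀)/p₁ = (0.83 − 0.0857) / 0.83 ≈ 0.89675.
Attributable cases ≈ PN × (exposed cases) = 0.89675 × 253 ≈ 226.88.

about 227 cases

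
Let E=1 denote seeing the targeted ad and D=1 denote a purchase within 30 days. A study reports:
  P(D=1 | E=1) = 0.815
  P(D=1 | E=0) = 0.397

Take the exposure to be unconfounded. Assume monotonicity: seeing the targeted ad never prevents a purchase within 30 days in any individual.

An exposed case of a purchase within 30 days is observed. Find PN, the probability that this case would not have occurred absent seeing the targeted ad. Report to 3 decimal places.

Let p₁ = 0.815, p₀ = 0.397.
Under exogeneity and monotonicity, PN = (p₁ − p₀) / p₁.
PN = (0.815 − 0.397) / 0.815 = 0.418 / 0.815 ≈ 0.5129

PN ≈ 0.513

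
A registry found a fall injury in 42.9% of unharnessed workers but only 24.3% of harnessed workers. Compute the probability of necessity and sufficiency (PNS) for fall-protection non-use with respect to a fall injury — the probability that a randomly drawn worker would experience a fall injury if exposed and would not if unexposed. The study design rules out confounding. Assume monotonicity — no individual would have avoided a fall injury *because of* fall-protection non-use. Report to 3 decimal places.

PNS ≈ 0.186

p₁ = 0.429, p₀ = 0.243.
Under exogeneity and monotonicity, PNS = p₁ − p₀.
PNS = 0.429 − 0.243 = 0.186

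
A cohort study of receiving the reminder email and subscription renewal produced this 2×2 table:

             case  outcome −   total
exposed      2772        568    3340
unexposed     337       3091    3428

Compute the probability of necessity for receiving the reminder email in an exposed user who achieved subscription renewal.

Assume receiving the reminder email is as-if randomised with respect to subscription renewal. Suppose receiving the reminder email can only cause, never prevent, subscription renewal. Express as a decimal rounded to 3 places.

PN ≈ 0.882

p₁ = P(outcome | exposed) = 2772/3340 = 0.82994
p₀ = P(outcome | unexposed) = 337/3428 = 0.098308
Under exogeneity and monotonicity, PN = (p₁ − p₀)/p₁.
PN = (0.82994 − 0.098308) / 0.82994 ≈ 0.8815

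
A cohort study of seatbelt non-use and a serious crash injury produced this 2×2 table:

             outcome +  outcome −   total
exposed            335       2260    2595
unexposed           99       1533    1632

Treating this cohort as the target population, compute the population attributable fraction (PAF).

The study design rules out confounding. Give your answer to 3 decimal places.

PAF ≈ 0.409

p₁ = P(outcome | exposed) = 335/2595 = 0.12909
p₀ = P(outcome | unexposed) = 99/1632 = 0.060662
Exposure prevalence π = 2595/4227 = 0.61391; overall risk P(Y=1) = 0.10267.
Under exogeneity, PAF = [P(Y=1) − p₀]/P(Y=1).
PAF = (0.10267 − 0.060662) / 0.10267 ≈ 0.4092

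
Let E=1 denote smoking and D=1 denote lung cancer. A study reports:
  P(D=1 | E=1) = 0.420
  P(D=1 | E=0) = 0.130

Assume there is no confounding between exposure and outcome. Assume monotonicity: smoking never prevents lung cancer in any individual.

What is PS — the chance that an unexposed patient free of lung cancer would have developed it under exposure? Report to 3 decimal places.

Let p₁ = 0.42, p₀ = 0.13.
Under exogeneity and monotonicity, PS = (p₁ − p₀) / (1 − p₀).
PS = (0.42 − 0.13) / (1 − 0.13) = 0.29 / 0.87 ≈ 0.3333

PS ≈ 0.333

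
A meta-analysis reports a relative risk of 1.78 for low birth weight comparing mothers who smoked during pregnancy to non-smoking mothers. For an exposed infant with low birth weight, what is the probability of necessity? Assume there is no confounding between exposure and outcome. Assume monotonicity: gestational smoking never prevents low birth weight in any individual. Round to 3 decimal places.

PN ≈ 0.438

Under exogeneity and monotonicity, PN = (RR − 1) / RR = 1 − 1/RR.
PN = (1.78 − 1) / 1.78 = 0.78 / 1.78 ≈ 0.4382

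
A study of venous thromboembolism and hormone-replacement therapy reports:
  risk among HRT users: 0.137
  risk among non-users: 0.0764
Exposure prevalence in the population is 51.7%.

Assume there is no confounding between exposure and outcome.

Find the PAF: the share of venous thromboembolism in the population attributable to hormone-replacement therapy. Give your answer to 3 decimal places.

Let p₁ = 0.137, p₀ = 0.0764.
Overall risk P(Y=1) = π·p₁ + (1−π)·p₀ = 0.517×0.137 + 0.483×0.0764 = 0.10773.
Under exogeneity, PAF = [P(Y=1) − p₀] / P(Y=1).
PAF = (0.10773 − 0.0764) / 0.10773 ≈ 0.2908

PAF ≈ 0.291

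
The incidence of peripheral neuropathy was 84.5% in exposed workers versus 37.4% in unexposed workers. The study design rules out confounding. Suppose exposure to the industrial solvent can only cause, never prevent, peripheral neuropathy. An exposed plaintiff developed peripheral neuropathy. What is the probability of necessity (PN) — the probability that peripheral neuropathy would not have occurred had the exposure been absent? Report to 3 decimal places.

p₁ = 0.845, p₀ = 0.374.
Under exogeneity and monotonicity, PN = (p₁ − p₀) / p₁.
PN = (0.845 − 0.374) / 0.845 = 0.471 / 0.845 ≈ 0.5574

PN ≈ 0.557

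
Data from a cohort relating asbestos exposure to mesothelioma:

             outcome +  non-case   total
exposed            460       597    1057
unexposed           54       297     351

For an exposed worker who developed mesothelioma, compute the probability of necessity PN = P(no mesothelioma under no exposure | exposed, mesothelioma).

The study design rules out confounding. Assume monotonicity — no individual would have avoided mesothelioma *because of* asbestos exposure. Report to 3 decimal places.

p₁ = P(outcome | exposed) = 460/1057 = 0.43519
p₀ = P(outcome | unexposed) = 54/351 = 0.15385
Under exogeneity and monotonicity, PN = (p₁ − p₀)/p₁.
PN = (0.43519 − 0.15385) / 0.43519 ≈ 0.6465

PN ≈ 0.646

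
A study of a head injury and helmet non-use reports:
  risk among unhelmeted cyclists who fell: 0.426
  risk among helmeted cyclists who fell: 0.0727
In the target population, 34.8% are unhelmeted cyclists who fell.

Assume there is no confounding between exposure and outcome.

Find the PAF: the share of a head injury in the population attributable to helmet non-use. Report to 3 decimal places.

Let p₁ = 0.426, p₀ = 0.0727.
Overall risk P(Y=1) = π·p₁ + (1−π)·p₀ = 0.348×0.426 + 0.652×0.0727 = 0.19565.
Under exogeneity, PAF = [P(Y=1) − p₀] / P(Y=1).
PAF = (0.19565 − 0.0727) / 0.19565 ≈ 0.6284

PAF ≈ 0.628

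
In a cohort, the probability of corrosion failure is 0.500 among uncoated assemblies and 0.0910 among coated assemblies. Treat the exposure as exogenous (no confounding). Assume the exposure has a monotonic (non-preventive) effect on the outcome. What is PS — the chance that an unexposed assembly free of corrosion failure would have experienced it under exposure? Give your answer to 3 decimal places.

Let p₁ = 0.5, p₀ = 0.091.
Under exogeneity and monotonicity, PS = (p₁ − p₀) / (1 − p₀).
PS = (0.5 − 0.091) / (1 − 0.091) = 0.409 / 0.909 ≈ 0.4499

PS ≈ 0.450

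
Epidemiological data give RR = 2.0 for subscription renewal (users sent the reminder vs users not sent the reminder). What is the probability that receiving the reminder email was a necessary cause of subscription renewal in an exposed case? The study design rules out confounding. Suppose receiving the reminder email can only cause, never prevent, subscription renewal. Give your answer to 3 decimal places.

Under exogeneity and monotonicity, PN = (RR − 1) / RR = 1 − 1/RR.
PN = (2.0 − 1) / 2.0 = 1 / 2.0 ≈ 0.5000

PN ≈ 0.500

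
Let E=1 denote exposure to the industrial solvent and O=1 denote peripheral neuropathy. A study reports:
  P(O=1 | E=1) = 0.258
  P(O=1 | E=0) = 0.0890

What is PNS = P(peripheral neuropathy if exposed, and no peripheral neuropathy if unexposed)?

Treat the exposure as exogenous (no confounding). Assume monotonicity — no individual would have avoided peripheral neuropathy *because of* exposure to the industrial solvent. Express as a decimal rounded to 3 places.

PNS ≈ 0.169

Let p₁ = 0.258, p₀ = 0.089.
Under exogeneity and monotonicity, PNS = p₁ − p₀.
PNS = 0.258 − 0.089 = 0.169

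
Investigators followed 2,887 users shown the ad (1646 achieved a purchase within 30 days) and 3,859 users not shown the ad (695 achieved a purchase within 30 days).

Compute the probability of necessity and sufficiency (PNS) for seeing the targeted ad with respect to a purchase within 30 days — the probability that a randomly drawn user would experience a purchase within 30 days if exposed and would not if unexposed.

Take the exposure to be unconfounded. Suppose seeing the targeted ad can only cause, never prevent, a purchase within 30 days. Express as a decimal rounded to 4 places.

p₁ = P(outcome | exposed) = 1646/2887 = 0.57014
p₀ = P(outcome | unexposed) = 695/3859 = 0.1801
Under exogeneity and monotonicity, PNS = p₁ − p₀.
PNS = 0.57014 − 0.1801 = 0.39004

PNS ≈ 0.3900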